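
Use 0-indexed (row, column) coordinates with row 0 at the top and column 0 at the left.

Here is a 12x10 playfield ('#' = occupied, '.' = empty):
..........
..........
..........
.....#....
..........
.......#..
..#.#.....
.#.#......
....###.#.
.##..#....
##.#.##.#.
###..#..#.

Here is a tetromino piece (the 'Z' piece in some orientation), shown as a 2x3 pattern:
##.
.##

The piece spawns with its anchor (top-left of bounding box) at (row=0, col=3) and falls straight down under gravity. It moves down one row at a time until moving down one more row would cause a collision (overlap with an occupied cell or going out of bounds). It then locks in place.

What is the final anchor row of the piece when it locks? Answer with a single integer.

Answer: 1

Derivation:
Spawn at (row=0, col=3). Try each row:
  row 0: fits
  row 1: fits
  row 2: blocked -> lock at row 1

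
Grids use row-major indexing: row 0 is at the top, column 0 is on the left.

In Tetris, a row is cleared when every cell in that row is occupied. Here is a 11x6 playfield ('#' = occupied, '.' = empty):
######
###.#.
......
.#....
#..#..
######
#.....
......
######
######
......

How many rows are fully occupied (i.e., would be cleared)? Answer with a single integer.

Check each row:
  row 0: 0 empty cells -> FULL (clear)
  row 1: 2 empty cells -> not full
  row 2: 6 empty cells -> not full
  row 3: 5 empty cells -> not full
  row 4: 4 empty cells -> not full
  row 5: 0 empty cells -> FULL (clear)
  row 6: 5 empty cells -> not full
  row 7: 6 empty cells -> not full
  row 8: 0 empty cells -> FULL (clear)
  row 9: 0 empty cells -> FULL (clear)
  row 10: 6 empty cells -> not full
Total rows cleared: 4

Answer: 4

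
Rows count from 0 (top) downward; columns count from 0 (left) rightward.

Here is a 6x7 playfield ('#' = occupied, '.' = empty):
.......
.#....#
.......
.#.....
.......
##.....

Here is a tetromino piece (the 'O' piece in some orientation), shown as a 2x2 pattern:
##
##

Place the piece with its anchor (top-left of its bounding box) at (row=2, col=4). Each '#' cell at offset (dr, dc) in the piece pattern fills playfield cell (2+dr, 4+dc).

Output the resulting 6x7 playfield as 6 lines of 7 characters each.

Answer: .......
.#....#
....##.
.#..##.
.......
##.....

Derivation:
Fill (2+0,4+0) = (2,4)
Fill (2+0,4+1) = (2,5)
Fill (2+1,4+0) = (3,4)
Fill (2+1,4+1) = (3,5)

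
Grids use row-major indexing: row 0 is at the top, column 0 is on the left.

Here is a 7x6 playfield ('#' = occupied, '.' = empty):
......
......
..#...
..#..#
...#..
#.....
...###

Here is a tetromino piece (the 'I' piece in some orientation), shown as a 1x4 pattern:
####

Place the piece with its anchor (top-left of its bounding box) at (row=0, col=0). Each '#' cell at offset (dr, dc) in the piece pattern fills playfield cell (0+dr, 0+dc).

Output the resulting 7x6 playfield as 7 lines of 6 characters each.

Fill (0+0,0+0) = (0,0)
Fill (0+0,0+1) = (0,1)
Fill (0+0,0+2) = (0,2)
Fill (0+0,0+3) = (0,3)

Answer: ####..
......
..#...
..#..#
...#..
#.....
...###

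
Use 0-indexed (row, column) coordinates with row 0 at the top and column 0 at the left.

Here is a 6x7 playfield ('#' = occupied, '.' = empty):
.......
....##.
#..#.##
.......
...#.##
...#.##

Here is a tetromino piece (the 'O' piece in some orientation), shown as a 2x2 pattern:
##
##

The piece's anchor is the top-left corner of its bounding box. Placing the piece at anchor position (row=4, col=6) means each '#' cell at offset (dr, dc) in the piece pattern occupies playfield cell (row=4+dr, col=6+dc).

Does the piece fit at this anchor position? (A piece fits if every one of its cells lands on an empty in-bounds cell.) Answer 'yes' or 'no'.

Answer: no

Derivation:
Check each piece cell at anchor (4, 6):
  offset (0,0) -> (4,6): occupied ('#') -> FAIL
  offset (0,1) -> (4,7): out of bounds -> FAIL
  offset (1,0) -> (5,6): occupied ('#') -> FAIL
  offset (1,1) -> (5,7): out of bounds -> FAIL
All cells valid: no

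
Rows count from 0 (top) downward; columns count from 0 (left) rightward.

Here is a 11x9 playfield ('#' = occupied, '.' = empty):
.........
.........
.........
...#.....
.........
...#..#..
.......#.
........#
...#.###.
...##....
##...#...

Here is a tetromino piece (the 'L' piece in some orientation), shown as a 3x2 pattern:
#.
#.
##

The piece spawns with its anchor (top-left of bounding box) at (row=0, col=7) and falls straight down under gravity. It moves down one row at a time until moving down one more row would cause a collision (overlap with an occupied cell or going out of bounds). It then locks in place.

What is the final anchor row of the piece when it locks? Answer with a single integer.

Spawn at (row=0, col=7). Try each row:
  row 0: fits
  row 1: fits
  row 2: fits
  row 3: fits
  row 4: blocked -> lock at row 3

Answer: 3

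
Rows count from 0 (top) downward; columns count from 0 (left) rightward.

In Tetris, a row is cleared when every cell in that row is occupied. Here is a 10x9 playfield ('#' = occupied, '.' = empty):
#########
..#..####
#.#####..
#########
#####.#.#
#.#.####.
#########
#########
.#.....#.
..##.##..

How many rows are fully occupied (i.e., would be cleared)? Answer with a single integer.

Answer: 4

Derivation:
Check each row:
  row 0: 0 empty cells -> FULL (clear)
  row 1: 4 empty cells -> not full
  row 2: 3 empty cells -> not full
  row 3: 0 empty cells -> FULL (clear)
  row 4: 2 empty cells -> not full
  row 5: 3 empty cells -> not full
  row 6: 0 empty cells -> FULL (clear)
  row 7: 0 empty cells -> FULL (clear)
  row 8: 7 empty cells -> not full
  row 9: 5 empty cells -> not full
Total rows cleared: 4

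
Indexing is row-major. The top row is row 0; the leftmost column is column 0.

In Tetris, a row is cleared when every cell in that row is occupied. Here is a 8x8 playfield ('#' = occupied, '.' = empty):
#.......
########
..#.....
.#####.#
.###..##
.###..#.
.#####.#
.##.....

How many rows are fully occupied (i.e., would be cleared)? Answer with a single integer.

Check each row:
  row 0: 7 empty cells -> not full
  row 1: 0 empty cells -> FULL (clear)
  row 2: 7 empty cells -> not full
  row 3: 2 empty cells -> not full
  row 4: 3 empty cells -> not full
  row 5: 4 empty cells -> not full
  row 6: 2 empty cells -> not full
  row 7: 6 empty cells -> not full
Total rows cleared: 1

Answer: 1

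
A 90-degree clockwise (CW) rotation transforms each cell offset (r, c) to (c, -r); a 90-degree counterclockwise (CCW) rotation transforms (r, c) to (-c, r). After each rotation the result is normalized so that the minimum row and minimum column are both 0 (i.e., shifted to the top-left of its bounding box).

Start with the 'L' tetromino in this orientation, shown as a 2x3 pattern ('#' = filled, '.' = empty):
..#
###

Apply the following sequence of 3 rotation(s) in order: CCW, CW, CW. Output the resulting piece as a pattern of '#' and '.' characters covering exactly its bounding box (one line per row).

Answer: #.
#.
##

Derivation:
Start:
..#
###
After rotation 1 (CCW):
##
.#
.#
After rotation 2 (CW):
..#
###
After rotation 3 (CW):
#.
#.
##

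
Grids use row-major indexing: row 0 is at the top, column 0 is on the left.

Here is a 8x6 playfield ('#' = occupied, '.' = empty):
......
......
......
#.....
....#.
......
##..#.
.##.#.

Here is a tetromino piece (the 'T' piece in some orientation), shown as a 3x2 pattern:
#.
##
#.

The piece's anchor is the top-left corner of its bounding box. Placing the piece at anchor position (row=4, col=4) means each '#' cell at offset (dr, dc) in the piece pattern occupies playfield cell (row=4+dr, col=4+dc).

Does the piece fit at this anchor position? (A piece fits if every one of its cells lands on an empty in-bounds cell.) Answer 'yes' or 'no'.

Answer: no

Derivation:
Check each piece cell at anchor (4, 4):
  offset (0,0) -> (4,4): occupied ('#') -> FAIL
  offset (1,0) -> (5,4): empty -> OK
  offset (1,1) -> (5,5): empty -> OK
  offset (2,0) -> (6,4): occupied ('#') -> FAIL
All cells valid: no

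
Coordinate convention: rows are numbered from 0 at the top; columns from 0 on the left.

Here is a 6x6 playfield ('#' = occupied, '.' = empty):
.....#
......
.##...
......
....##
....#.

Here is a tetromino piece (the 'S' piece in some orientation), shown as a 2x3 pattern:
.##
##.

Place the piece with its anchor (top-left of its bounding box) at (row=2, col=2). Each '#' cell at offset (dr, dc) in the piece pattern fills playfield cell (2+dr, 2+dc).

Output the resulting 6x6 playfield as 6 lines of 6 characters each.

Answer: .....#
......
.####.
..##..
....##
....#.

Derivation:
Fill (2+0,2+1) = (2,3)
Fill (2+0,2+2) = (2,4)
Fill (2+1,2+0) = (3,2)
Fill (2+1,2+1) = (3,3)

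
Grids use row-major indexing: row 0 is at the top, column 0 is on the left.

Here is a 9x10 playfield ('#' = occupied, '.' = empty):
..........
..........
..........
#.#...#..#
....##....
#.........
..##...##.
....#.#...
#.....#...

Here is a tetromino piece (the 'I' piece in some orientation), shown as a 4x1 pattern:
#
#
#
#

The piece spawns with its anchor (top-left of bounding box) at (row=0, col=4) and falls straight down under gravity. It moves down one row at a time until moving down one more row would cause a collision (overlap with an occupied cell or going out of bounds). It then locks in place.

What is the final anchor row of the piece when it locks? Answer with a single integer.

Spawn at (row=0, col=4). Try each row:
  row 0: fits
  row 1: blocked -> lock at row 0

Answer: 0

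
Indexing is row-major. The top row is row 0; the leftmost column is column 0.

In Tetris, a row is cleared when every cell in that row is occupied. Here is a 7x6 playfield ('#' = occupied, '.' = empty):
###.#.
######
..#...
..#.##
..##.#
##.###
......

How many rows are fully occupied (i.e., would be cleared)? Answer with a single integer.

Check each row:
  row 0: 2 empty cells -> not full
  row 1: 0 empty cells -> FULL (clear)
  row 2: 5 empty cells -> not full
  row 3: 3 empty cells -> not full
  row 4: 3 empty cells -> not full
  row 5: 1 empty cell -> not full
  row 6: 6 empty cells -> not full
Total rows cleared: 1

Answer: 1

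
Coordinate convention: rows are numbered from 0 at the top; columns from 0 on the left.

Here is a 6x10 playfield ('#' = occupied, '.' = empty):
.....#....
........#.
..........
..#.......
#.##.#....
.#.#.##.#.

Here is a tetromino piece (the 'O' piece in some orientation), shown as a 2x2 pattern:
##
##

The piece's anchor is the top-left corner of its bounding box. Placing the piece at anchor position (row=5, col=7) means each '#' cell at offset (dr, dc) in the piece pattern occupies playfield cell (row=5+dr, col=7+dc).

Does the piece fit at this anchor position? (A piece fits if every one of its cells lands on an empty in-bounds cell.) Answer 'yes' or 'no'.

Answer: no

Derivation:
Check each piece cell at anchor (5, 7):
  offset (0,0) -> (5,7): empty -> OK
  offset (0,1) -> (5,8): occupied ('#') -> FAIL
  offset (1,0) -> (6,7): out of bounds -> FAIL
  offset (1,1) -> (6,8): out of bounds -> FAIL
All cells valid: no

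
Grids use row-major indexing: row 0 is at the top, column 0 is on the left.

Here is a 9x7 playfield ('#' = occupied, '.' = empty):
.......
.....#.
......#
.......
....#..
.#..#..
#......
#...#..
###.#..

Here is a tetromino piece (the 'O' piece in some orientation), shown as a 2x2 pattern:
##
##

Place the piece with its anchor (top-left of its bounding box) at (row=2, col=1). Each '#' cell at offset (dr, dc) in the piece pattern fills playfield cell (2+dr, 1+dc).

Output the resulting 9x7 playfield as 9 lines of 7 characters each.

Answer: .......
.....#.
.##...#
.##....
....#..
.#..#..
#......
#...#..
###.#..

Derivation:
Fill (2+0,1+0) = (2,1)
Fill (2+0,1+1) = (2,2)
Fill (2+1,1+0) = (3,1)
Fill (2+1,1+1) = (3,2)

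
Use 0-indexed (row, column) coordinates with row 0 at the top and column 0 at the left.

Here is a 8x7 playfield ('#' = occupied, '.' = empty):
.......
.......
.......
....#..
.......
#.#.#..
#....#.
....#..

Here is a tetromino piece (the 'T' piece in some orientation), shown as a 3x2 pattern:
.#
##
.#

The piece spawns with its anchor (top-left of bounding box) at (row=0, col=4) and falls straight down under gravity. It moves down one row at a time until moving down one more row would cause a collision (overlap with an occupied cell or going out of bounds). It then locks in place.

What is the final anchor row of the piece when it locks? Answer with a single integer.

Answer: 1

Derivation:
Spawn at (row=0, col=4). Try each row:
  row 0: fits
  row 1: fits
  row 2: blocked -> lock at row 1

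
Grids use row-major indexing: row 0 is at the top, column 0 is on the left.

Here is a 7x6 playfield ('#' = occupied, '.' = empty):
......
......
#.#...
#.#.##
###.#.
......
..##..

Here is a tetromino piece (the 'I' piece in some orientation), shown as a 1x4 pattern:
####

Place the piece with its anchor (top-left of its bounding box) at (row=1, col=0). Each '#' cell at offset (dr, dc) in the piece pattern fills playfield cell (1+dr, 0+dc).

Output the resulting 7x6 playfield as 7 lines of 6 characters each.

Answer: ......
####..
#.#...
#.#.##
###.#.
......
..##..

Derivation:
Fill (1+0,0+0) = (1,0)
Fill (1+0,0+1) = (1,1)
Fill (1+0,0+2) = (1,2)
Fill (1+0,0+3) = (1,3)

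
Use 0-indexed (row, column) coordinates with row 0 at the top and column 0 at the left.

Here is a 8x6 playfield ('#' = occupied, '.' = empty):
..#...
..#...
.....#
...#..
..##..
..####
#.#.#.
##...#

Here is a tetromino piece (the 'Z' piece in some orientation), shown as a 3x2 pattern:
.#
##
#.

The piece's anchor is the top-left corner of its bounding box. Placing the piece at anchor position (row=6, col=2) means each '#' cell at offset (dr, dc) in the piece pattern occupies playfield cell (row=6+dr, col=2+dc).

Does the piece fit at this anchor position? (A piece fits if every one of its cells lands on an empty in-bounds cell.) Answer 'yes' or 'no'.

Answer: no

Derivation:
Check each piece cell at anchor (6, 2):
  offset (0,1) -> (6,3): empty -> OK
  offset (1,0) -> (7,2): empty -> OK
  offset (1,1) -> (7,3): empty -> OK
  offset (2,0) -> (8,2): out of bounds -> FAIL
All cells valid: no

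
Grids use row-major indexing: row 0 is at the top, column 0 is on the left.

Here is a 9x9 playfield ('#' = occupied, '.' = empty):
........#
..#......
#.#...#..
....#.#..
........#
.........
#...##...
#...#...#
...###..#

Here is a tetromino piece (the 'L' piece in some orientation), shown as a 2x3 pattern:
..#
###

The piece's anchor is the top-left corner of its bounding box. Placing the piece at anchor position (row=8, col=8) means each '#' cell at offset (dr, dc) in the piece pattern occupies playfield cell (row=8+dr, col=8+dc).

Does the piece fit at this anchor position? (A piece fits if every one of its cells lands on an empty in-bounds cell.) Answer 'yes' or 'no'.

Answer: no

Derivation:
Check each piece cell at anchor (8, 8):
  offset (0,2) -> (8,10): out of bounds -> FAIL
  offset (1,0) -> (9,8): out of bounds -> FAIL
  offset (1,1) -> (9,9): out of bounds -> FAIL
  offset (1,2) -> (9,10): out of bounds -> FAIL
All cells valid: no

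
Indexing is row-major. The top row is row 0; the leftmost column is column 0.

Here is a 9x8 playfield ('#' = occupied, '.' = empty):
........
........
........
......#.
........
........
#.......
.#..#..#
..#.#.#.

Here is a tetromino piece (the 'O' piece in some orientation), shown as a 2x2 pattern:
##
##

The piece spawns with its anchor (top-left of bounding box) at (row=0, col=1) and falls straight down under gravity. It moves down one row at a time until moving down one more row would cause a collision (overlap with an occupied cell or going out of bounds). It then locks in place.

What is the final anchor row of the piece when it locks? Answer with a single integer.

Answer: 5

Derivation:
Spawn at (row=0, col=1). Try each row:
  row 0: fits
  row 1: fits
  row 2: fits
  row 3: fits
  row 4: fits
  row 5: fits
  row 6: blocked -> lock at row 5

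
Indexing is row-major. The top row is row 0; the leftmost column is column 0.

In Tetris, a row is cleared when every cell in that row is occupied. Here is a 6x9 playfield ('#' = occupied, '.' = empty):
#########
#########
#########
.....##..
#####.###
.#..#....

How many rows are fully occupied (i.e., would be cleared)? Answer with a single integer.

Answer: 3

Derivation:
Check each row:
  row 0: 0 empty cells -> FULL (clear)
  row 1: 0 empty cells -> FULL (clear)
  row 2: 0 empty cells -> FULL (clear)
  row 3: 7 empty cells -> not full
  row 4: 1 empty cell -> not full
  row 5: 7 empty cells -> not full
Total rows cleared: 3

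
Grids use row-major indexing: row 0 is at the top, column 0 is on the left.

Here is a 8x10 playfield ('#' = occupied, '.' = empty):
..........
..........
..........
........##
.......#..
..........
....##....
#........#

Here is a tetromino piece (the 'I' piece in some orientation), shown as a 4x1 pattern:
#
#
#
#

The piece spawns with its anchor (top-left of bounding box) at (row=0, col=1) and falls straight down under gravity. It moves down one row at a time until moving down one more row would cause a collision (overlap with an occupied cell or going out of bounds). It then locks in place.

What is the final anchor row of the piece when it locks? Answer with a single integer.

Spawn at (row=0, col=1). Try each row:
  row 0: fits
  row 1: fits
  row 2: fits
  row 3: fits
  row 4: fits
  row 5: blocked -> lock at row 4

Answer: 4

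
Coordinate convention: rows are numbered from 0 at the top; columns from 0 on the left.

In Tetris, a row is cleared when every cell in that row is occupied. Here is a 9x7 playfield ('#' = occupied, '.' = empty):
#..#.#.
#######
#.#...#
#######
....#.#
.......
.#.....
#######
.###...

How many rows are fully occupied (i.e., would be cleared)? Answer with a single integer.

Check each row:
  row 0: 4 empty cells -> not full
  row 1: 0 empty cells -> FULL (clear)
  row 2: 4 empty cells -> not full
  row 3: 0 empty cells -> FULL (clear)
  row 4: 5 empty cells -> not full
  row 5: 7 empty cells -> not full
  row 6: 6 empty cells -> not full
  row 7: 0 empty cells -> FULL (clear)
  row 8: 4 empty cells -> not full
Total rows cleared: 3

Answer: 3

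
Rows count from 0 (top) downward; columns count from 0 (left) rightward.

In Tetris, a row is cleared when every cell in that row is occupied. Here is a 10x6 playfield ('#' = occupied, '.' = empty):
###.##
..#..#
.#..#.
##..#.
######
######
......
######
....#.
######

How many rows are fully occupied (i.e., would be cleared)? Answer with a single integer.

Check each row:
  row 0: 1 empty cell -> not full
  row 1: 4 empty cells -> not full
  row 2: 4 empty cells -> not full
  row 3: 3 empty cells -> not full
  row 4: 0 empty cells -> FULL (clear)
  row 5: 0 empty cells -> FULL (clear)
  row 6: 6 empty cells -> not full
  row 7: 0 empty cells -> FULL (clear)
  row 8: 5 empty cells -> not full
  row 9: 0 empty cells -> FULL (clear)
Total rows cleared: 4

Answer: 4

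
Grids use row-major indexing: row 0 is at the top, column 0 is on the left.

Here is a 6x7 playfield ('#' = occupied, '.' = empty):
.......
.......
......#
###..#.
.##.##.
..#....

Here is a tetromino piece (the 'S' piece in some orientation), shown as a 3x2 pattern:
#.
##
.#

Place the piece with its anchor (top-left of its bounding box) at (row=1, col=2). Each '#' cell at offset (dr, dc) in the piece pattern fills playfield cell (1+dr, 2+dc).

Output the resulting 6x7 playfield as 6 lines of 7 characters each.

Answer: .......
..#....
..##..#
####.#.
.##.##.
..#....

Derivation:
Fill (1+0,2+0) = (1,2)
Fill (1+1,2+0) = (2,2)
Fill (1+1,2+1) = (2,3)
Fill (1+2,2+1) = (3,3)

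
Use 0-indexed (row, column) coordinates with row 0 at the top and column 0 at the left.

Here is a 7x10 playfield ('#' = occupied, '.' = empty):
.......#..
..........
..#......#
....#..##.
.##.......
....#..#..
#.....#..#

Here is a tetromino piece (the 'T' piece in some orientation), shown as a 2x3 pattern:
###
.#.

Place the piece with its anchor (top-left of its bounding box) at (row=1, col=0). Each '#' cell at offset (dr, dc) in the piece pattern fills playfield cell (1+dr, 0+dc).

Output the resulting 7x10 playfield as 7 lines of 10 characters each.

Fill (1+0,0+0) = (1,0)
Fill (1+0,0+1) = (1,1)
Fill (1+0,0+2) = (1,2)
Fill (1+1,0+1) = (2,1)

Answer: .......#..
###.......
.##......#
....#..##.
.##.......
....#..#..
#.....#..#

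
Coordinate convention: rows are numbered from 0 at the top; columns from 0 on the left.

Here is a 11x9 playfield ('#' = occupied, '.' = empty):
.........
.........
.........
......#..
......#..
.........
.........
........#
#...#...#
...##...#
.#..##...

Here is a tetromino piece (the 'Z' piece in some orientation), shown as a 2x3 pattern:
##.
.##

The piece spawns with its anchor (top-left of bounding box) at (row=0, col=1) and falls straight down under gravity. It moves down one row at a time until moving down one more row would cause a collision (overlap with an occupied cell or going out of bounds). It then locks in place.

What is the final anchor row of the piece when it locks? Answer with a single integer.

Spawn at (row=0, col=1). Try each row:
  row 0: fits
  row 1: fits
  row 2: fits
  row 3: fits
  row 4: fits
  row 5: fits
  row 6: fits
  row 7: fits
  row 8: blocked -> lock at row 7

Answer: 7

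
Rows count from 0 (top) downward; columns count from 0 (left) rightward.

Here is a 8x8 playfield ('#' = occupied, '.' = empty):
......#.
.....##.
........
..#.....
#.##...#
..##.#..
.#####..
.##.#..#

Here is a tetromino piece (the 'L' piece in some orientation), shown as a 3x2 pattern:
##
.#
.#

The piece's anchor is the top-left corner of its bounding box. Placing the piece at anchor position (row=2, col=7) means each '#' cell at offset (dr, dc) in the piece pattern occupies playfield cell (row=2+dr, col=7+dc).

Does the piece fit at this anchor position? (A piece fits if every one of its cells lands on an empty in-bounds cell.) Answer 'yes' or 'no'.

Check each piece cell at anchor (2, 7):
  offset (0,0) -> (2,7): empty -> OK
  offset (0,1) -> (2,8): out of bounds -> FAIL
  offset (1,1) -> (3,8): out of bounds -> FAIL
  offset (2,1) -> (4,8): out of bounds -> FAIL
All cells valid: no

Answer: no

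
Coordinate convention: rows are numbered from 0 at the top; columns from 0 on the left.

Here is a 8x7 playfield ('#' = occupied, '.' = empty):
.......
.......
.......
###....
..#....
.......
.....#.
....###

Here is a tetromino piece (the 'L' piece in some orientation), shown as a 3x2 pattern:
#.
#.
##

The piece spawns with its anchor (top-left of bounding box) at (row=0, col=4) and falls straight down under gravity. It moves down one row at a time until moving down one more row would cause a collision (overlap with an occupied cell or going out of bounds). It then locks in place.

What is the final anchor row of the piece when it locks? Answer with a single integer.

Answer: 3

Derivation:
Spawn at (row=0, col=4). Try each row:
  row 0: fits
  row 1: fits
  row 2: fits
  row 3: fits
  row 4: blocked -> lock at row 3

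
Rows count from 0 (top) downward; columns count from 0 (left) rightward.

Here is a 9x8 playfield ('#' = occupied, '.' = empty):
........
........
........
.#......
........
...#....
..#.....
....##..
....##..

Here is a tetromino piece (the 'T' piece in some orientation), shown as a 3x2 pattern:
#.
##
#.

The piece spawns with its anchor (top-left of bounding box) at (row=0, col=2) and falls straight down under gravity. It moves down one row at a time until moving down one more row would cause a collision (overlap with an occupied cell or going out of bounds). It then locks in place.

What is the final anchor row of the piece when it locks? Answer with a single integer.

Spawn at (row=0, col=2). Try each row:
  row 0: fits
  row 1: fits
  row 2: fits
  row 3: fits
  row 4: blocked -> lock at row 3

Answer: 3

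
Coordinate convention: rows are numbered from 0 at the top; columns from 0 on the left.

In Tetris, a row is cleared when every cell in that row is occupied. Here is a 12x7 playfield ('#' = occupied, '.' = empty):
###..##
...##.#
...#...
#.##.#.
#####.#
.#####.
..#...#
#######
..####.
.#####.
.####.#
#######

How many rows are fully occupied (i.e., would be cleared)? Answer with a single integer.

Check each row:
  row 0: 2 empty cells -> not full
  row 1: 4 empty cells -> not full
  row 2: 6 empty cells -> not full
  row 3: 3 empty cells -> not full
  row 4: 1 empty cell -> not full
  row 5: 2 empty cells -> not full
  row 6: 5 empty cells -> not full
  row 7: 0 empty cells -> FULL (clear)
  row 8: 3 empty cells -> not full
  row 9: 2 empty cells -> not full
  row 10: 2 empty cells -> not full
  row 11: 0 empty cells -> FULL (clear)
Total rows cleared: 2

Answer: 2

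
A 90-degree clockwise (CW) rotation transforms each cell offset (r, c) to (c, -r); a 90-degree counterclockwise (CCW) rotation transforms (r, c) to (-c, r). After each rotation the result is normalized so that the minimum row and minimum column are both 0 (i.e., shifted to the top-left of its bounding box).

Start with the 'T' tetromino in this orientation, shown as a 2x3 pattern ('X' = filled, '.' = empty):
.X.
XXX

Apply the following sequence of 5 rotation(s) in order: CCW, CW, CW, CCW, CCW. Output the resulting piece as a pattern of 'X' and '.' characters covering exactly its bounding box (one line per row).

Start:
.X.
XXX
After rotation 1 (CCW):
.X
XX
.X
After rotation 2 (CW):
.X.
XXX
After rotation 3 (CW):
X.
XX
X.
After rotation 4 (CCW):
.X.
XXX
After rotation 5 (CCW):
.X
XX
.X

Answer: .X
XX
.X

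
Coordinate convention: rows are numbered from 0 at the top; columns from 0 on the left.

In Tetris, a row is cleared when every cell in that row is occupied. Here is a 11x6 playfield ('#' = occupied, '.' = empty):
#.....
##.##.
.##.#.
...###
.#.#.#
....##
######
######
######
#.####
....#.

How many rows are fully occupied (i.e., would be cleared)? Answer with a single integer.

Check each row:
  row 0: 5 empty cells -> not full
  row 1: 2 empty cells -> not full
  row 2: 3 empty cells -> not full
  row 3: 3 empty cells -> not full
  row 4: 3 empty cells -> not full
  row 5: 4 empty cells -> not full
  row 6: 0 empty cells -> FULL (clear)
  row 7: 0 empty cells -> FULL (clear)
  row 8: 0 empty cells -> FULL (clear)
  row 9: 1 empty cell -> not full
  row 10: 5 empty cells -> not full
Total rows cleared: 3

Answer: 3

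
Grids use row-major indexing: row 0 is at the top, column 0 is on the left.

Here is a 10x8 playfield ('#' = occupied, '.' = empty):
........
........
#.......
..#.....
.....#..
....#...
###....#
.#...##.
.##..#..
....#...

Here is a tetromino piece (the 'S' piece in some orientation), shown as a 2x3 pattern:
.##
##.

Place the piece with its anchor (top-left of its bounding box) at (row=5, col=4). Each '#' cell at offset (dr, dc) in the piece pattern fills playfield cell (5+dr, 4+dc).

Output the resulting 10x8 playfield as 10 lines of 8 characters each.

Fill (5+0,4+1) = (5,5)
Fill (5+0,4+2) = (5,6)
Fill (5+1,4+0) = (6,4)
Fill (5+1,4+1) = (6,5)

Answer: ........
........
#.......
..#.....
.....#..
....###.
###.##.#
.#...##.
.##..#..
....#...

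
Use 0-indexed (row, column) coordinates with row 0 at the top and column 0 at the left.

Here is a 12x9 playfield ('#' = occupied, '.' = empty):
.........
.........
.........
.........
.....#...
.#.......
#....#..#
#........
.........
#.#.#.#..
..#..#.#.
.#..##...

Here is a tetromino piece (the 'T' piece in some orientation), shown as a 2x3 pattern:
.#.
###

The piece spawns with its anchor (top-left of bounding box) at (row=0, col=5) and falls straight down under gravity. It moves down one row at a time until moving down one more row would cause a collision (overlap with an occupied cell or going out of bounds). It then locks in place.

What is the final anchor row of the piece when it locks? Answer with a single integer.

Answer: 2

Derivation:
Spawn at (row=0, col=5). Try each row:
  row 0: fits
  row 1: fits
  row 2: fits
  row 3: blocked -> lock at row 2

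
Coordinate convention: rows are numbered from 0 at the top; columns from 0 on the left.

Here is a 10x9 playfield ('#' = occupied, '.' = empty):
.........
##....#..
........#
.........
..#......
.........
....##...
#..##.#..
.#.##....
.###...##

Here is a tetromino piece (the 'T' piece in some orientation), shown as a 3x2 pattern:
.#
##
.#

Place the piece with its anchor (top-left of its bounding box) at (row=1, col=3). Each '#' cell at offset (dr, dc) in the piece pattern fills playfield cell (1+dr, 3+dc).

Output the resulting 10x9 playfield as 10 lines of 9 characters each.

Fill (1+0,3+1) = (1,4)
Fill (1+1,3+0) = (2,3)
Fill (1+1,3+1) = (2,4)
Fill (1+2,3+1) = (3,4)

Answer: .........
##..#.#..
...##...#
....#....
..#......
.........
....##...
#..##.#..
.#.##....
.###...##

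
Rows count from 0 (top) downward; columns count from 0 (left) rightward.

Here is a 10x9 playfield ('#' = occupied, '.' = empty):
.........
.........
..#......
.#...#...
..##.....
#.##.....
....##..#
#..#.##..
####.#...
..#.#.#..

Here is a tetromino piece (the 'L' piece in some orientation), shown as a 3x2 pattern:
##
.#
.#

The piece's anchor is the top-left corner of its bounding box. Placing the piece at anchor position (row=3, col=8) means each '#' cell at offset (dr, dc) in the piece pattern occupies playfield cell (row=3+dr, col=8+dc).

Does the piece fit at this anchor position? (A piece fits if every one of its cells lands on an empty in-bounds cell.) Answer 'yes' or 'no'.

Check each piece cell at anchor (3, 8):
  offset (0,0) -> (3,8): empty -> OK
  offset (0,1) -> (3,9): out of bounds -> FAIL
  offset (1,1) -> (4,9): out of bounds -> FAIL
  offset (2,1) -> (5,9): out of bounds -> FAIL
All cells valid: no

Answer: no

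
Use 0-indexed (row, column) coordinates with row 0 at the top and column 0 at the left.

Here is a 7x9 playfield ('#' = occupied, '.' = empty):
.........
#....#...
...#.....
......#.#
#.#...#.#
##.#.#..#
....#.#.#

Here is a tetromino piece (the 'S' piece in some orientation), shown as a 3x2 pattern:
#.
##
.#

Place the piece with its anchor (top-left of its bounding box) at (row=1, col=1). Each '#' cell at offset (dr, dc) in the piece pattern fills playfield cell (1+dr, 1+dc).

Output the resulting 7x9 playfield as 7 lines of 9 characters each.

Answer: .........
##...#...
.###.....
..#...#.#
#.#...#.#
##.#.#..#
....#.#.#

Derivation:
Fill (1+0,1+0) = (1,1)
Fill (1+1,1+0) = (2,1)
Fill (1+1,1+1) = (2,2)
Fill (1+2,1+1) = (3,2)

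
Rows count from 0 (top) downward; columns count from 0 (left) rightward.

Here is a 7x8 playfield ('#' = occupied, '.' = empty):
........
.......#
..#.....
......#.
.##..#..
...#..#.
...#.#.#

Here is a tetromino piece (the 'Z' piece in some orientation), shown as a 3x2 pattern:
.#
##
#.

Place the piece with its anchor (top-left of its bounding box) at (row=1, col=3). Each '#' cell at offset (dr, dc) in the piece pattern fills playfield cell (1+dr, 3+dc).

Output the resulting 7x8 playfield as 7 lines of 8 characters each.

Fill (1+0,3+1) = (1,4)
Fill (1+1,3+0) = (2,3)
Fill (1+1,3+1) = (2,4)
Fill (1+2,3+0) = (3,3)

Answer: ........
....#..#
..###...
...#..#.
.##..#..
...#..#.
...#.#.#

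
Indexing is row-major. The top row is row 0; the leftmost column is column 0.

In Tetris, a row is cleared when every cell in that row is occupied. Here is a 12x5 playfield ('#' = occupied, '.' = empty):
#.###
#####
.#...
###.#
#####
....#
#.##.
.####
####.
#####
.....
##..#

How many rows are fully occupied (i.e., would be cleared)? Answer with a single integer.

Answer: 3

Derivation:
Check each row:
  row 0: 1 empty cell -> not full
  row 1: 0 empty cells -> FULL (clear)
  row 2: 4 empty cells -> not full
  row 3: 1 empty cell -> not full
  row 4: 0 empty cells -> FULL (clear)
  row 5: 4 empty cells -> not full
  row 6: 2 empty cells -> not full
  row 7: 1 empty cell -> not full
  row 8: 1 empty cell -> not full
  row 9: 0 empty cells -> FULL (clear)
  row 10: 5 empty cells -> not full
  row 11: 2 empty cells -> not full
Total rows cleared: 3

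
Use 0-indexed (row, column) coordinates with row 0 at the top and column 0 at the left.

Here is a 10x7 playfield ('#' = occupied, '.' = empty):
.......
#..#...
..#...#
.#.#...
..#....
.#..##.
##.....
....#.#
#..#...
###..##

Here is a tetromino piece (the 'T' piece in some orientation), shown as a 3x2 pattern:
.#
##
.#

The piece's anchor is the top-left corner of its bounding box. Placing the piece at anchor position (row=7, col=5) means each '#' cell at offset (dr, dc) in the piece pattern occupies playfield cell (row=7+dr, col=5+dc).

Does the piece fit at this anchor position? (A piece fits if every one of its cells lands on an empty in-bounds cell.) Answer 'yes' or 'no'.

Answer: no

Derivation:
Check each piece cell at anchor (7, 5):
  offset (0,1) -> (7,6): occupied ('#') -> FAIL
  offset (1,0) -> (8,5): empty -> OK
  offset (1,1) -> (8,6): empty -> OK
  offset (2,1) -> (9,6): occupied ('#') -> FAIL
All cells valid: no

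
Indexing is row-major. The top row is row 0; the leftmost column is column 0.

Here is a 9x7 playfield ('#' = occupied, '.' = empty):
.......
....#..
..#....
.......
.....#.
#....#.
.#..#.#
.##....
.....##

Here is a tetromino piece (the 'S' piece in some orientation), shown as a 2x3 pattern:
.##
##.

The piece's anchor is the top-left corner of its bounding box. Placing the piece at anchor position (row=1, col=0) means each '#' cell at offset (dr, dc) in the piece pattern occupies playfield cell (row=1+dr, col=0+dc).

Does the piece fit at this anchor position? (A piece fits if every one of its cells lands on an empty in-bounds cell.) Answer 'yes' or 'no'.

Answer: yes

Derivation:
Check each piece cell at anchor (1, 0):
  offset (0,1) -> (1,1): empty -> OK
  offset (0,2) -> (1,2): empty -> OK
  offset (1,0) -> (2,0): empty -> OK
  offset (1,1) -> (2,1): empty -> OK
All cells valid: yes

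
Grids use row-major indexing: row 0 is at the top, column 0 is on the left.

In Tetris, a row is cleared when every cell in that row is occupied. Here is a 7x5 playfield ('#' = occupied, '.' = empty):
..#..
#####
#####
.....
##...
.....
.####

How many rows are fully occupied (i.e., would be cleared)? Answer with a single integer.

Check each row:
  row 0: 4 empty cells -> not full
  row 1: 0 empty cells -> FULL (clear)
  row 2: 0 empty cells -> FULL (clear)
  row 3: 5 empty cells -> not full
  row 4: 3 empty cells -> not full
  row 5: 5 empty cells -> not full
  row 6: 1 empty cell -> not full
Total rows cleared: 2

Answer: 2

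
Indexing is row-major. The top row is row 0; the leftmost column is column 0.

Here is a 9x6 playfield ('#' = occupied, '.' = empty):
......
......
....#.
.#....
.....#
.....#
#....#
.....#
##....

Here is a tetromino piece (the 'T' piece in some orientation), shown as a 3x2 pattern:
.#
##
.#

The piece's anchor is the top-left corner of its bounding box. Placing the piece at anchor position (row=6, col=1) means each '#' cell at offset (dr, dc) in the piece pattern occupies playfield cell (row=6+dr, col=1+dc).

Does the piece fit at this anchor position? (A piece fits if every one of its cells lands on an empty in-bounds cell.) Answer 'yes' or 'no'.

Check each piece cell at anchor (6, 1):
  offset (0,1) -> (6,2): empty -> OK
  offset (1,0) -> (7,1): empty -> OK
  offset (1,1) -> (7,2): empty -> OK
  offset (2,1) -> (8,2): empty -> OK
All cells valid: yes

Answer: yes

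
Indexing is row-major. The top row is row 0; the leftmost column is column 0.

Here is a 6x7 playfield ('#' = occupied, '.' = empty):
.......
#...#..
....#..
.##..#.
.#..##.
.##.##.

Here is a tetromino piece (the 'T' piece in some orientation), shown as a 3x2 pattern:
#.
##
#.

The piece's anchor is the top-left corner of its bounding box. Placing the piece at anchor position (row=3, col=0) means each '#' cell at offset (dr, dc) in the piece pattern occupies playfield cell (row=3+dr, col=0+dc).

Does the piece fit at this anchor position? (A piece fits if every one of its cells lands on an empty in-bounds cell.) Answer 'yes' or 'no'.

Answer: no

Derivation:
Check each piece cell at anchor (3, 0):
  offset (0,0) -> (3,0): empty -> OK
  offset (1,0) -> (4,0): empty -> OK
  offset (1,1) -> (4,1): occupied ('#') -> FAIL
  offset (2,0) -> (5,0): empty -> OK
All cells valid: no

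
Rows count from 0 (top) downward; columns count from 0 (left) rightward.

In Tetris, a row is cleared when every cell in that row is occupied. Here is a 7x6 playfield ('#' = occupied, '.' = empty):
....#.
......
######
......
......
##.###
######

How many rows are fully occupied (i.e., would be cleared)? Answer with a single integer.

Answer: 2

Derivation:
Check each row:
  row 0: 5 empty cells -> not full
  row 1: 6 empty cells -> not full
  row 2: 0 empty cells -> FULL (clear)
  row 3: 6 empty cells -> not full
  row 4: 6 empty cells -> not full
  row 5: 1 empty cell -> not full
  row 6: 0 empty cells -> FULL (clear)
Total rows cleared: 2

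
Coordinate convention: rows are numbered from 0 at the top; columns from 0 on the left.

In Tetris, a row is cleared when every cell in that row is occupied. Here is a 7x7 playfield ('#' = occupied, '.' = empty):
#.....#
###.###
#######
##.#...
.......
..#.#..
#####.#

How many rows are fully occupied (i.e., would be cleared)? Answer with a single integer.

Answer: 1

Derivation:
Check each row:
  row 0: 5 empty cells -> not full
  row 1: 1 empty cell -> not full
  row 2: 0 empty cells -> FULL (clear)
  row 3: 4 empty cells -> not full
  row 4: 7 empty cells -> not full
  row 5: 5 empty cells -> not full
  row 6: 1 empty cell -> not full
Total rows cleared: 1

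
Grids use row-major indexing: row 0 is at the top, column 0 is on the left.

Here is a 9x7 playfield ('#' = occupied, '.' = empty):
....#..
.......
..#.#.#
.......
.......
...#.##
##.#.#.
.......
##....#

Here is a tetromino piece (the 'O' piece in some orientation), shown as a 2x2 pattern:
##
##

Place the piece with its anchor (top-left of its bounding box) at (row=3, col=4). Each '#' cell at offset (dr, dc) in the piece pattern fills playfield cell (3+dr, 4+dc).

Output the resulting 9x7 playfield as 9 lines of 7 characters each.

Answer: ....#..
.......
..#.#.#
....##.
....##.
...#.##
##.#.#.
.......
##....#

Derivation:
Fill (3+0,4+0) = (3,4)
Fill (3+0,4+1) = (3,5)
Fill (3+1,4+0) = (4,4)
Fill (3+1,4+1) = (4,5)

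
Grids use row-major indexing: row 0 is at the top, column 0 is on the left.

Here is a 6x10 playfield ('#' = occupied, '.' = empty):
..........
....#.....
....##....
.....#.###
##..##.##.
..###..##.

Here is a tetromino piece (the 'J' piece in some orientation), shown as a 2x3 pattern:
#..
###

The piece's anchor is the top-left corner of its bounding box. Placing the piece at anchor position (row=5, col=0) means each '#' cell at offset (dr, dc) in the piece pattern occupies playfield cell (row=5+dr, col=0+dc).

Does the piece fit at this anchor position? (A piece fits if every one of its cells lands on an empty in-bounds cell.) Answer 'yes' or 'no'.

Answer: no

Derivation:
Check each piece cell at anchor (5, 0):
  offset (0,0) -> (5,0): empty -> OK
  offset (1,0) -> (6,0): out of bounds -> FAIL
  offset (1,1) -> (6,1): out of bounds -> FAIL
  offset (1,2) -> (6,2): out of bounds -> FAIL
All cells valid: no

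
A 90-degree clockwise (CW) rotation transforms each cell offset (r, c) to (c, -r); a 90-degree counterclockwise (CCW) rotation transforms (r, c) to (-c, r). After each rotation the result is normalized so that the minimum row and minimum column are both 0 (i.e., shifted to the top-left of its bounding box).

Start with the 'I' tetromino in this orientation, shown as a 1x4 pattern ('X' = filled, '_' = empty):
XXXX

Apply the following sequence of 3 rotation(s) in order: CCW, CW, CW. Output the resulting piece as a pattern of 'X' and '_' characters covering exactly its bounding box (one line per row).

Start:
XXXX
After rotation 1 (CCW):
X
X
X
X
After rotation 2 (CW):
XXXX
After rotation 3 (CW):
X
X
X
X

Answer: X
X
X
X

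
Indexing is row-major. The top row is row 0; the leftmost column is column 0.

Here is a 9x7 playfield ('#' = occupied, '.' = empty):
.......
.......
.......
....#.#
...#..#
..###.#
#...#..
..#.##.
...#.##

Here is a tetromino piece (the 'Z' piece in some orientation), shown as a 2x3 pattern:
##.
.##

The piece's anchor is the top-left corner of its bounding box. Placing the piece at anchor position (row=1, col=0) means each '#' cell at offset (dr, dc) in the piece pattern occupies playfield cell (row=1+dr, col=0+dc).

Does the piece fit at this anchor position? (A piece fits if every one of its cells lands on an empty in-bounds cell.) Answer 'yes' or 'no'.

Answer: yes

Derivation:
Check each piece cell at anchor (1, 0):
  offset (0,0) -> (1,0): empty -> OK
  offset (0,1) -> (1,1): empty -> OK
  offset (1,1) -> (2,1): empty -> OK
  offset (1,2) -> (2,2): empty -> OK
All cells valid: yes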